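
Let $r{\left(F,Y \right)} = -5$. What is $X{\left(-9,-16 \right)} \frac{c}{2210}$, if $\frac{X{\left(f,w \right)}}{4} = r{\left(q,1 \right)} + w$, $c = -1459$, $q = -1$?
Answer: $\frac{61278}{1105} \approx 55.455$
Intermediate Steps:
$X{\left(f,w \right)} = -20 + 4 w$ ($X{\left(f,w \right)} = 4 \left(-5 + w\right) = -20 + 4 w$)
$X{\left(-9,-16 \right)} \frac{c}{2210} = \left(-20 + 4 \left(-16\right)\right) \left(- \frac{1459}{2210}\right) = \left(-20 - 64\right) \left(\left(-1459\right) \frac{1}{2210}\right) = \left(-84\right) \left(- \frac{1459}{2210}\right) = \frac{61278}{1105}$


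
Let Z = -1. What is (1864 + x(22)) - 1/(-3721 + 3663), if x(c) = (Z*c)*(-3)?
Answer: 111941/58 ≈ 1930.0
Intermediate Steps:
x(c) = 3*c (x(c) = -c*(-3) = 3*c)
(1864 + x(22)) - 1/(-3721 + 3663) = (1864 + 3*22) - 1/(-3721 + 3663) = (1864 + 66) - 1/(-58) = 1930 - 1*(-1/58) = 1930 + 1/58 = 111941/58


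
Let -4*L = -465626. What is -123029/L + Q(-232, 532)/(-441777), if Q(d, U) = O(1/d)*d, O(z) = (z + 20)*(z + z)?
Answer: -1801514395309/1704395104188 ≈ -1.0570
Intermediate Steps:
O(z) = 2*z*(20 + z) (O(z) = (20 + z)*(2*z) = 2*z*(20 + z))
Q(d, U) = 40 + 2/d (Q(d, U) = (2*(20 + 1/d)/d)*d = 40 + 2/d)
L = 232813/2 (L = -1/4*(-465626) = 232813/2 ≈ 1.1641e+5)
-123029/L + Q(-232, 532)/(-441777) = -123029/232813/2 + (40 + 2/(-232))/(-441777) = -123029*2/232813 + (40 + 2*(-1/232))*(-1/441777) = -246058/232813 + (40 - 1/116)*(-1/441777) = -246058/232813 + (4639/116)*(-1/441777) = -246058/232813 - 4639/51246132 = -1801514395309/1704395104188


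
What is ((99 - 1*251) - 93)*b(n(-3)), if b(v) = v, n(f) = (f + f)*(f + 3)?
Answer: 0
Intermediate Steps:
n(f) = 2*f*(3 + f) (n(f) = (2*f)*(3 + f) = 2*f*(3 + f))
((99 - 1*251) - 93)*b(n(-3)) = ((99 - 1*251) - 93)*(2*(-3)*(3 - 3)) = ((99 - 251) - 93)*(2*(-3)*0) = (-152 - 93)*0 = -245*0 = 0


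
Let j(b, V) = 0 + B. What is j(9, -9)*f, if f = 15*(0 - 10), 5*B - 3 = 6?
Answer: -270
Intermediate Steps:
B = 9/5 (B = 3/5 + (1/5)*6 = 3/5 + 6/5 = 9/5 ≈ 1.8000)
j(b, V) = 9/5 (j(b, V) = 0 + 9/5 = 9/5)
f = -150 (f = 15*(-10) = -150)
j(9, -9)*f = (9/5)*(-150) = -270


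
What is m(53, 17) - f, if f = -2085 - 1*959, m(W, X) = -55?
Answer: 2989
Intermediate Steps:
f = -3044 (f = -2085 - 959 = -3044)
m(53, 17) - f = -55 - 1*(-3044) = -55 + 3044 = 2989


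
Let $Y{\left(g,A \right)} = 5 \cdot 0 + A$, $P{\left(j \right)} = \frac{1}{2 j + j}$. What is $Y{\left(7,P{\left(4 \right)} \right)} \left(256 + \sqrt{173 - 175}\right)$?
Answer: $\frac{64}{3} + \frac{i \sqrt{2}}{12} \approx 21.333 + 0.11785 i$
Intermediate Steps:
$P{\left(j \right)} = \frac{1}{3 j}$
$Y{\left(g,A \right)} = A$ ($Y{\left(g,A \right)} = 0 + A = A$)
$Y{\left(7,P{\left(4 \right)} \right)} \left(256 + \sqrt{173 - 175}\right) = \frac{1}{3 \cdot 4} \left(256 + \sqrt{173 - 175}\right) = \frac{1}{3} \cdot \frac{1}{4} \left(256 + \sqrt{-2}\right) = \frac{256 + i \sqrt{2}}{12} = \frac{64}{3} + \frac{i \sqrt{2}}{12}$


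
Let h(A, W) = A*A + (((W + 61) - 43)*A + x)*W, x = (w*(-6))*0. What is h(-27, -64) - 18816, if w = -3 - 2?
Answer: -97575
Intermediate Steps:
w = -5
x = 0 (x = -5*(-6)*0 = 30*0 = 0)
h(A, W) = A**2 + A*W*(18 + W) (h(A, W) = A*A + (((W + 61) - 43)*A + 0)*W = A**2 + (((61 + W) - 43)*A + 0)*W = A**2 + ((18 + W)*A + 0)*W = A**2 + (A*(18 + W) + 0)*W = A**2 + (A*(18 + W))*W = A**2 + A*W*(18 + W))
h(-27, -64) - 18816 = -27*(-27 + (-64)**2 + 18*(-64)) - 18816 = -27*(-27 + 4096 - 1152) - 18816 = -27*2917 - 18816 = -78759 - 18816 = -97575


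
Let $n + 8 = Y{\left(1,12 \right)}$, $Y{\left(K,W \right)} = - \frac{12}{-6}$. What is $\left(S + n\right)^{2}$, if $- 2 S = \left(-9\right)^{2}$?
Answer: $\frac{8649}{4} \approx 2162.3$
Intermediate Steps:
$S = - \frac{81}{2}$ ($S = - \frac{\left(-9\right)^{2}}{2} = \left(- \frac{1}{2}\right) 81 = - \frac{81}{2} \approx -40.5$)
$Y{\left(K,W \right)} = 2$ ($Y{\left(K,W \right)} = \left(-12\right) \left(- \frac{1}{6}\right) = 2$)
$n = -6$ ($n = -8 + 2 = -6$)
$\left(S + n\right)^{2} = \left(- \frac{81}{2} - 6\right)^{2} = \left(- \frac{93}{2}\right)^{2} = \frac{8649}{4}$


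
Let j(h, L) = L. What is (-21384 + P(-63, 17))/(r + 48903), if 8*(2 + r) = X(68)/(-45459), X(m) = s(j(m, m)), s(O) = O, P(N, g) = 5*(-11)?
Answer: -1949191002/4445981101 ≈ -0.43842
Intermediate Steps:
P(N, g) = -55
X(m) = m
r = -181853/90918 (r = -2 + (68/(-45459))/8 = -2 + (68*(-1/45459))/8 = -2 + (⅛)*(-68/45459) = -2 - 17/90918 = -181853/90918 ≈ -2.0002)
(-21384 + P(-63, 17))/(r + 48903) = (-21384 - 55)/(-181853/90918 + 48903) = -21439/4445981101/90918 = -21439*90918/4445981101 = -1949191002/4445981101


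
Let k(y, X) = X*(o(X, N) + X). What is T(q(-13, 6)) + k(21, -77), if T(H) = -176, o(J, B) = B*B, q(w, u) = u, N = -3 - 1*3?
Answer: 2981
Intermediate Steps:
N = -6 (N = -3 - 3 = -6)
o(J, B) = B²
k(y, X) = X*(36 + X) (k(y, X) = X*((-6)² + X) = X*(36 + X))
T(q(-13, 6)) + k(21, -77) = -176 - 77*(36 - 77) = -176 - 77*(-41) = -176 + 3157 = 2981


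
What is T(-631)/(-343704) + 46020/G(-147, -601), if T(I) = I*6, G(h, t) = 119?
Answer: 2636284769/6816796 ≈ 386.73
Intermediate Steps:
T(I) = 6*I
T(-631)/(-343704) + 46020/G(-147, -601) = (6*(-631))/(-343704) + 46020/119 = -3786*(-1/343704) + 46020*(1/119) = 631/57284 + 46020/119 = 2636284769/6816796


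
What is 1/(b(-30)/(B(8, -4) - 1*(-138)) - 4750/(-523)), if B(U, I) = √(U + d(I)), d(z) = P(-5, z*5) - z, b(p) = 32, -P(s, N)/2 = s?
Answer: 12115826891/112851216174 + 1094116*√22/56425608087 ≈ 0.10745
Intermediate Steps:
P(s, N) = -2*s
d(z) = 10 - z (d(z) = -2*(-5) - z = 10 - z)
B(U, I) = √(10 + U - I) (B(U, I) = √(U + (10 - I)) = √(10 + U - I))
1/(b(-30)/(B(8, -4) - 1*(-138)) - 4750/(-523)) = 1/(32/(√(10 + 8 - 1*(-4)) - 1*(-138)) - 4750/(-523)) = 1/(32/(√(10 + 8 + 4) + 138) - 4750*(-1/523)) = 1/(32/(√22 + 138) + 4750/523) = 1/(32/(138 + √22) + 4750/523) = 1/(4750/523 + 32/(138 + √22))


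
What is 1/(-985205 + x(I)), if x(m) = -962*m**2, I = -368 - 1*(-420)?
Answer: -1/3586453 ≈ -2.7883e-7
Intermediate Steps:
I = 52 (I = -368 + 420 = 52)
1/(-985205 + x(I)) = 1/(-985205 - 962*52**2) = 1/(-985205 - 962*2704) = 1/(-985205 - 2601248) = 1/(-3586453) = -1/3586453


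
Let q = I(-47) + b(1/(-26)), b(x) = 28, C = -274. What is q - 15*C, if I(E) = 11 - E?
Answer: 4196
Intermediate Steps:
q = 86 (q = (11 - 1*(-47)) + 28 = (11 + 47) + 28 = 58 + 28 = 86)
q - 15*C = 86 - 15*(-274) = 86 - 1*(-4110) = 86 + 4110 = 4196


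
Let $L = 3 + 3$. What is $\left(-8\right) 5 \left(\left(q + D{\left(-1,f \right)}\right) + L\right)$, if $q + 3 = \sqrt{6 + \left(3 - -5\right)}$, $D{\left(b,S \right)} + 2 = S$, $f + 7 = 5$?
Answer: $40 - 40 \sqrt{14} \approx -109.67$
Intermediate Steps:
$f = -2$ ($f = -7 + 5 = -2$)
$D{\left(b,S \right)} = -2 + S$
$L = 6$
$q = -3 + \sqrt{14}$ ($q = -3 + \sqrt{6 + \left(3 - -5\right)} = -3 + \sqrt{6 + \left(3 + 5\right)} = -3 + \sqrt{6 + 8} = -3 + \sqrt{14} \approx 0.74166$)
$\left(-8\right) 5 \left(\left(q + D{\left(-1,f \right)}\right) + L\right) = \left(-8\right) 5 \left(\left(\left(-3 + \sqrt{14}\right) - 4\right) + 6\right) = - 40 \left(\left(\left(-3 + \sqrt{14}\right) - 4\right) + 6\right) = - 40 \left(\left(-7 + \sqrt{14}\right) + 6\right) = - 40 \left(-1 + \sqrt{14}\right) = 40 - 40 \sqrt{14}$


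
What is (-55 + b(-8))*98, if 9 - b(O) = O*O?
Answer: -10780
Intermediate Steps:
b(O) = 9 - O**2 (b(O) = 9 - O*O = 9 - O**2)
(-55 + b(-8))*98 = (-55 + (9 - 1*(-8)**2))*98 = (-55 + (9 - 1*64))*98 = (-55 + (9 - 64))*98 = (-55 - 55)*98 = -110*98 = -10780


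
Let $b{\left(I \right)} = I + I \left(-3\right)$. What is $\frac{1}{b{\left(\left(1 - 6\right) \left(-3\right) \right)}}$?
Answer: $- \frac{1}{30} \approx -0.033333$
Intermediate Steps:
$b{\left(I \right)} = - 2 I$ ($b{\left(I \right)} = I - 3 I = - 2 I$)
$\frac{1}{b{\left(\left(1 - 6\right) \left(-3\right) \right)}} = \frac{1}{\left(-2\right) \left(1 - 6\right) \left(-3\right)} = \frac{1}{\left(-2\right) \left(\left(-5\right) \left(-3\right)\right)} = \frac{1}{\left(-2\right) 15} = \frac{1}{-30} = - \frac{1}{30}$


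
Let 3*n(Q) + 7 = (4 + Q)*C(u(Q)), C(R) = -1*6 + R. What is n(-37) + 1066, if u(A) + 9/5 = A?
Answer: 23347/15 ≈ 1556.5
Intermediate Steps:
u(A) = -9/5 + A
C(R) = -6 + R
n(Q) = -7/3 + (4 + Q)*(-39/5 + Q)/3 (n(Q) = -7/3 + ((4 + Q)*(-6 + (-9/5 + Q)))/3 = -7/3 + ((4 + Q)*(-39/5 + Q))/3 = -7/3 + (4 + Q)*(-39/5 + Q)/3)
n(-37) + 1066 = (-191/15 - 19/15*(-37) + (1/3)*(-37)**2) + 1066 = (-191/15 + 703/15 + (1/3)*1369) + 1066 = (-191/15 + 703/15 + 1369/3) + 1066 = 7357/15 + 1066 = 23347/15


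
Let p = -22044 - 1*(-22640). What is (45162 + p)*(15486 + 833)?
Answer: 746724802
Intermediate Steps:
p = 596 (p = -22044 + 22640 = 596)
(45162 + p)*(15486 + 833) = (45162 + 596)*(15486 + 833) = 45758*16319 = 746724802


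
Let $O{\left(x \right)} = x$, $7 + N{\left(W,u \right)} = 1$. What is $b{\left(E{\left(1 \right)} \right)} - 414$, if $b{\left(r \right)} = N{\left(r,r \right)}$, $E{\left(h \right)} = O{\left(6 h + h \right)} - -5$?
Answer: $-420$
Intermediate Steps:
$N{\left(W,u \right)} = -6$ ($N{\left(W,u \right)} = -7 + 1 = -6$)
$E{\left(h \right)} = 5 + 7 h$ ($E{\left(h \right)} = \left(6 h + h\right) - -5 = 7 h + 5 = 5 + 7 h$)
$b{\left(r \right)} = -6$
$b{\left(E{\left(1 \right)} \right)} - 414 = -6 - 414 = -420$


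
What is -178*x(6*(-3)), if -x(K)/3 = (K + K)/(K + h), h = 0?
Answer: 1068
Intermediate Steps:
x(K) = -6 (x(K) = -3*(K + K)/(K + 0) = -3*2*K/K = -3*2 = -6)
-178*x(6*(-3)) = -178*(-6) = 1068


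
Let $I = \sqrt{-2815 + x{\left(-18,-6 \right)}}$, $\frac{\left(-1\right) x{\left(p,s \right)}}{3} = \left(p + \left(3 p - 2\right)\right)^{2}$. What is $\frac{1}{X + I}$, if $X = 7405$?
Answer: $\frac{7405}{54853268} - \frac{i \sqrt{19243}}{54853268} \approx 0.000135 - 2.5289 \cdot 10^{-6} i$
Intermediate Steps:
$x{\left(p,s \right)} = - 3 \left(-2 + 4 p\right)^{2}$ ($x{\left(p,s \right)} = - 3 \left(p + \left(3 p - 2\right)\right)^{2} = - 3 \left(p + \left(-2 + 3 p\right)\right)^{2} = - 3 \left(-2 + 4 p\right)^{2}$)
$I = i \sqrt{19243}$ ($I = \sqrt{-2815 - 12 \left(-1 + 2 \left(-18\right)\right)^{2}} = \sqrt{-2815 - 12 \left(-1 - 36\right)^{2}} = \sqrt{-2815 - 12 \left(-37\right)^{2}} = \sqrt{-2815 - 16428} = \sqrt{-19243} = i \sqrt{19243} \approx 138.72 i$)
$\frac{1}{X + I} = \frac{1}{7405 + i \sqrt{19243}}$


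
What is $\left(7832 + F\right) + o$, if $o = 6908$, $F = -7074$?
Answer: $7666$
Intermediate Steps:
$\left(7832 + F\right) + o = \left(7832 - 7074\right) + 6908 = 758 + 6908 = 7666$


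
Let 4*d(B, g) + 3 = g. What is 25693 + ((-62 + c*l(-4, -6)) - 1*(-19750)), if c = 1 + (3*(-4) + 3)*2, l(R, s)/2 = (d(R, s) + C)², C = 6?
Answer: 359223/8 ≈ 44903.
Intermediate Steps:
d(B, g) = -¾ + g/4
l(R, s) = 2*(21/4 + s/4)² (l(R, s) = 2*((-¾ + s/4) + 6)² = 2*(21/4 + s/4)²)
c = -17 (c = 1 + (-12 + 3)*2 = 1 - 9*2 = 1 - 18 = -17)
25693 + ((-62 + c*l(-4, -6)) - 1*(-19750)) = 25693 + ((-62 - 17*(21 - 6)²/8) - 1*(-19750)) = 25693 + ((-62 - 17*15²/8) + 19750) = 25693 + ((-62 - 17*225/8) + 19750) = 25693 + ((-62 - 3825/8) + 19750) = 25693 + (-4321/8 + 19750) = 25693 + 153679/8 = 359223/8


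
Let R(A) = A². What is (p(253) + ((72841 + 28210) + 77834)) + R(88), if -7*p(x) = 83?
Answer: 1306320/7 ≈ 1.8662e+5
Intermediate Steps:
p(x) = -83/7 (p(x) = -⅐*83 = -83/7)
(p(253) + ((72841 + 28210) + 77834)) + R(88) = (-83/7 + ((72841 + 28210) + 77834)) + 88² = (-83/7 + (101051 + 77834)) + 7744 = (-83/7 + 178885) + 7744 = 1252112/7 + 7744 = 1306320/7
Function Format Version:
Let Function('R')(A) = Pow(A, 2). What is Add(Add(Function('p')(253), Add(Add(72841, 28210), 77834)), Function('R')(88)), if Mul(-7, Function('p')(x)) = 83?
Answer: Rational(1306320, 7) ≈ 1.8662e+5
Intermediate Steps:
Function('p')(x) = Rational(-83, 7) (Function('p')(x) = Mul(Rational(-1, 7), 83) = Rational(-83, 7))
Add(Add(Function('p')(253), Add(Add(72841, 28210), 77834)), Function('R')(88)) = Add(Add(Rational(-83, 7), Add(Add(72841, 28210), 77834)), Pow(88, 2)) = Add(Add(Rational(-83, 7), Add(101051, 77834)), 7744) = Add(Add(Rational(-83, 7), 178885), 7744) = Add(Rational(1252112, 7), 7744) = Rational(1306320, 7)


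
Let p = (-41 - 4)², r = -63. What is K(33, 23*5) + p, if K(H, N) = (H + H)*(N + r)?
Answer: 5457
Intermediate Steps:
K(H, N) = 2*H*(-63 + N) (K(H, N) = (H + H)*(N - 63) = (2*H)*(-63 + N) = 2*H*(-63 + N))
p = 2025 (p = (-45)² = 2025)
K(33, 23*5) + p = 2*33*(-63 + 23*5) + 2025 = 2*33*(-63 + 115) + 2025 = 2*33*52 + 2025 = 3432 + 2025 = 5457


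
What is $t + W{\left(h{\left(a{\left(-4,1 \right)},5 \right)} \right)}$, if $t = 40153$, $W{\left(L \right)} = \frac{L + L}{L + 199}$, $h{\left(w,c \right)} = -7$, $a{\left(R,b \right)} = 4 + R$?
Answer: $\frac{3854681}{96} \approx 40153.0$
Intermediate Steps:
$W{\left(L \right)} = \frac{2 L}{199 + L}$
$t + W{\left(h{\left(a{\left(-4,1 \right)},5 \right)} \right)} = 40153 + 2 \left(-7\right) \frac{1}{199 - 7} = 40153 + 2 \left(-7\right) \frac{1}{192} = 40153 - \frac{7}{96} = \frac{3854681}{96}$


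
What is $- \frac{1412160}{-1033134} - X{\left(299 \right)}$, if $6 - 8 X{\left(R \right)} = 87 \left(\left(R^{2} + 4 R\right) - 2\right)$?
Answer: $\frac{1357154083331}{1377512} \approx 9.8522 \cdot 10^{5}$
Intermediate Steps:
$X{\left(R \right)} = \frac{45}{2} - \frac{87 R}{2} - \frac{87 R^{2}}{8}$ ($X{\left(R \right)} = \frac{3}{4} - \frac{87 \left(\left(R^{2} + 4 R\right) - 2\right)}{8} = \frac{3}{4} - \frac{87 \left(-2 + R^{2} + 4 R\right)}{8} = \frac{3}{4} - \frac{-174 + 87 R^{2} + 348 R}{8} = \frac{3}{4} - \left(- \frac{87}{4} + \frac{87 R}{2} + \frac{87 R^{2}}{8}\right) = \frac{45}{2} - \frac{87 R}{2} - \frac{87 R^{2}}{8}$)
$- \frac{1412160}{-1033134} - X{\left(299 \right)} = - \frac{1412160}{-1033134} - \left(\frac{45}{2} - \frac{26013}{2} - \frac{87 \cdot 299^{2}}{8}\right) = \left(-1412160\right) \left(- \frac{1}{1033134}\right) - \left(\frac{45}{2} - \frac{26013}{2} - \frac{7777887}{8}\right) = \frac{235360}{172189} - \left(\frac{45}{2} - \frac{26013}{2} - \frac{7777887}{8}\right) = \frac{235360}{172189} - - \frac{7881759}{8} = \frac{235360}{172189} + \frac{7881759}{8} = \frac{1357154083331}{1377512}$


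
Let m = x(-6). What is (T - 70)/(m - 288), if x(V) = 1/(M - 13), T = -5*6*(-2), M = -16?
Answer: 290/8353 ≈ 0.034718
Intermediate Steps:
T = 60 (T = -30*(-2) = 60)
x(V) = -1/29 (x(V) = 1/(-16 - 13) = 1/(-29) = -1/29)
m = -1/29 ≈ -0.034483
(T - 70)/(m - 288) = (60 - 70)/(-1/29 - 288) = -10/(-8353/29) = -10*(-29/8353) = 290/8353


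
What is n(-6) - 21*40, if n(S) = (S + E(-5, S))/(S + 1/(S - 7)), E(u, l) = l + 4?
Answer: -66256/79 ≈ -838.68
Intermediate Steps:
E(u, l) = 4 + l
n(S) = (4 + 2*S)/(S + 1/(-7 + S)) (n(S) = (S + (4 + S))/(S + 1/(S - 7)) = (4 + 2*S)/(S + 1/(-7 + S)))
n(-6) - 21*40 = 2*(-14 + (-6)² - 5*(-6))/(1 + (-6)² - 7*(-6)) - 21*40 = 2*(-14 + 36 + 30)/(1 + 36 + 42) - 840 = 2*52/79 - 840 = 2*(1/79)*52 - 840 = 104/79 - 840 = -66256/79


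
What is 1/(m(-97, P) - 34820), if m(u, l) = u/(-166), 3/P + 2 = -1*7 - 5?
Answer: -166/5780023 ≈ -2.8720e-5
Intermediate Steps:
P = -3/14 (P = 3/(-2 + (-1*7 - 5)) = 3/(-2 + (-7 - 5)) = 3/(-2 - 12) = 3/(-14) = 3*(-1/14) = -3/14 ≈ -0.21429)
m(u, l) = -u/166 (m(u, l) = u*(-1/166) = -u/166)
1/(m(-97, P) - 34820) = 1/(-1/166*(-97) - 34820) = 1/(97/166 - 34820) = 1/(-5780023/166) = -166/5780023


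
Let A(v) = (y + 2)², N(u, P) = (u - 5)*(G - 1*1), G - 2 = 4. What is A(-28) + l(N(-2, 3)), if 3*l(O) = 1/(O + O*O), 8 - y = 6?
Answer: 57121/3570 ≈ 16.000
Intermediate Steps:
G = 6 (G = 2 + 4 = 6)
N(u, P) = -25 + 5*u (N(u, P) = (u - 5)*(6 - 1*1) = (-5 + u)*(6 - 1) = (-5 + u)*5 = -25 + 5*u)
y = 2 (y = 8 - 1*6 = 8 - 6 = 2)
A(v) = 16 (A(v) = (2 + 2)² = 4² = 16)
l(O) = 1/(3*(O + O²)) (l(O) = 1/(3*(O + O*O)) = 1/(3*(O + O²)))
A(-28) + l(N(-2, 3)) = 16 + 1/(3*(-25 + 5*(-2))*(1 + (-25 + 5*(-2)))) = 16 + 1/(3*(-25 - 10)*(1 + (-25 - 10))) = 16 + (⅓)/(-35*(1 - 35)) = 16 + (⅓)*(-1/35)/(-34) = 16 + (⅓)*(-1/35)*(-1/34) = 16 + 1/3570 = 57121/3570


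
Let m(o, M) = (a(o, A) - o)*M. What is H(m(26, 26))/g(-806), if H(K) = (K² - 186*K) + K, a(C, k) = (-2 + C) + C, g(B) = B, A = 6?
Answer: -10536/31 ≈ -339.87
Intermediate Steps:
a(C, k) = -2 + 2*C
m(o, M) = M*(-2 + o) (m(o, M) = ((-2 + 2*o) - o)*M = (-2 + o)*M = M*(-2 + o))
H(K) = K² - 185*K
H(m(26, 26))/g(-806) = ((26*(-2 + 26))*(-185 + 26*(-2 + 26)))/(-806) = ((26*24)*(-185 + 26*24))*(-1/806) = (624*(-185 + 624))*(-1/806) = (624*439)*(-1/806) = 273936*(-1/806) = -10536/31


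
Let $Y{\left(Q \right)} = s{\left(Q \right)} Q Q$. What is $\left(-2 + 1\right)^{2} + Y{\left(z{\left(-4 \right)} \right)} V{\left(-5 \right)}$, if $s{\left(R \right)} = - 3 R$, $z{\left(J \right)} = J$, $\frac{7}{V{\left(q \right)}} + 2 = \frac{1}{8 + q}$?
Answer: $- \frac{4027}{5} \approx -805.4$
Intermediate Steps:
$V{\left(q \right)} = \frac{7}{-2 + \frac{1}{8 + q}}$
$Y{\left(Q \right)} = - 3 Q^{3}$ ($Y{\left(Q \right)} = - 3 Q Q Q = - 3 Q^{2} Q = - 3 Q^{3}$)
$\left(-2 + 1\right)^{2} + Y{\left(z{\left(-4 \right)} \right)} V{\left(-5 \right)} = \left(-2 + 1\right)^{2} + - 3 \left(-4\right)^{3} \frac{7 \left(-8 - -5\right)}{15 + 2 \left(-5\right)} = \left(-1\right)^{2} + \left(-3\right) \left(-64\right) \frac{7 \left(-8 + 5\right)}{15 - 10} = 1 + 192 \cdot 7 \cdot \frac{1}{5} \left(-3\right) = 1 + 192 \left(- \frac{21}{5}\right) = 1 - \frac{4032}{5} = - \frac{4027}{5}$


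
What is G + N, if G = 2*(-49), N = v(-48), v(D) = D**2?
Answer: 2206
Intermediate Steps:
N = 2304 (N = (-48)**2 = 2304)
G = -98
G + N = -98 + 2304 = 2206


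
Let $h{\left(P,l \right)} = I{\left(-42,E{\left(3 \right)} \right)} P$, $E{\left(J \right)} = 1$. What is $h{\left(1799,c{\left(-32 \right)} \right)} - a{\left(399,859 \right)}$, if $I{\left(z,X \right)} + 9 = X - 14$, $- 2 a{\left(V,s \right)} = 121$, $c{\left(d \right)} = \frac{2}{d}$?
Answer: $- \frac{79035}{2} \approx -39518.0$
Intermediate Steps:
$a{\left(V,s \right)} = - \frac{121}{2}$ ($a{\left(V,s \right)} = \left(- \frac{1}{2}\right) 121 = - \frac{121}{2}$)
$I{\left(z,X \right)} = -23 + X$ ($I{\left(z,X \right)} = -9 + \left(X - 14\right) = -9 + \left(-14 + X\right) = -23 + X$)
$h{\left(P,l \right)} = - 22 P$ ($h{\left(P,l \right)} = \left(-23 + 1\right) P = - 22 P$)
$h{\left(1799,c{\left(-32 \right)} \right)} - a{\left(399,859 \right)} = \left(-22\right) 1799 - - \frac{121}{2} = -39578 + \frac{121}{2} = - \frac{79035}{2}$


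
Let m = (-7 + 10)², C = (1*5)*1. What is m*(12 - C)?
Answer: 63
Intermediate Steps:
C = 5 (C = 5*1 = 5)
m = 9 (m = 3² = 9)
m*(12 - C) = 9*(12 - 1*5) = 9*(12 - 5) = 9*7 = 63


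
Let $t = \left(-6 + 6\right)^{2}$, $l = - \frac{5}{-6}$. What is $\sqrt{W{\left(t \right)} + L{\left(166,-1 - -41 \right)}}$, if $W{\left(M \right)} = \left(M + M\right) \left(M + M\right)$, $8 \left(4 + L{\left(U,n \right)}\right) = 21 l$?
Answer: $\frac{i \sqrt{29}}{4} \approx 1.3463 i$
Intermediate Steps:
$l = \frac{5}{6}$ ($l = \left(-5\right) \left(- \frac{1}{6}\right) = \frac{5}{6} \approx 0.83333$)
$t = 0$ ($t = 0^{2} = 0$)
$L{\left(U,n \right)} = - \frac{29}{16}$ ($L{\left(U,n \right)} = -4 + \frac{21 \cdot \frac{5}{6}}{8} = -4 + \frac{1}{8} \cdot \frac{35}{2} = -4 + \frac{35}{16} = - \frac{29}{16}$)
$W{\left(M \right)} = 4 M^{2}$ ($W{\left(M \right)} = 2 M 2 M = 4 M^{2}$)
$\sqrt{W{\left(t \right)} + L{\left(166,-1 - -41 \right)}} = \sqrt{4 \cdot 0^{2} - \frac{29}{16}} = \sqrt{4 \cdot 0 - \frac{29}{16}} = \sqrt{0 - \frac{29}{16}} = \sqrt{- \frac{29}{16}} = \frac{i \sqrt{29}}{4}$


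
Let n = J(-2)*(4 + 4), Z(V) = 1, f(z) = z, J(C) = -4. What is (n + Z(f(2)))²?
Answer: 961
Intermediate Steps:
n = -32 (n = -4*(4 + 4) = -4*8 = -32)
(n + Z(f(2)))² = (-32 + 1)² = (-31)² = 961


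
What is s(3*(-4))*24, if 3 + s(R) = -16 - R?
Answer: -168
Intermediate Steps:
s(R) = -19 - R (s(R) = -3 + (-16 - R) = -19 - R)
s(3*(-4))*24 = (-19 - 3*(-4))*24 = (-19 - 1*(-12))*24 = (-19 + 12)*24 = -7*24 = -168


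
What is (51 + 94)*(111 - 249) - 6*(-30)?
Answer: -19830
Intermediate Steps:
(51 + 94)*(111 - 249) - 6*(-30) = 145*(-138) - 1*(-180) = -20010 + 180 = -19830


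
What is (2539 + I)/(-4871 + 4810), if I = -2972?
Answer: 433/61 ≈ 7.0984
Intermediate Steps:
(2539 + I)/(-4871 + 4810) = (2539 - 2972)/(-4871 + 4810) = -433/(-61) = -433*(-1/61) = 433/61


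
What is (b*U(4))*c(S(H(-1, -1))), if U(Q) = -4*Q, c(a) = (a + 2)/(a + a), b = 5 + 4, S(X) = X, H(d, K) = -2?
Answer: 0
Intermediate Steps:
b = 9
c(a) = (2 + a)/(2*a) (c(a) = (2 + a)/((2*a)) = (2 + a)*(1/(2*a)) = (2 + a)/(2*a))
(b*U(4))*c(S(H(-1, -1))) = (9*(-4*4))*((½)*(2 - 2)/(-2)) = (9*(-16))*((½)*(-½)*0) = -144*0 = 0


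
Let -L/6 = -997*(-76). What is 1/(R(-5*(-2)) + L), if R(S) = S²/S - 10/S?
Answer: -1/454623 ≈ -2.1996e-6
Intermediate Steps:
L = -454632 (L = -(-5982)*(-76) = -6*75772 = -454632)
R(S) = S - 10/S
1/(R(-5*(-2)) + L) = 1/((-5*(-2) - 10/((-5*(-2)))) - 454632) = 1/((10 - 10/10) - 454632) = 1/((10 - 10*⅒) - 454632) = 1/((10 - 1) - 454632) = 1/(9 - 454632) = 1/(-454623) = -1/454623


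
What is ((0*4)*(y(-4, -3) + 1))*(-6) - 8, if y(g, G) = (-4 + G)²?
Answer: -8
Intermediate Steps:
((0*4)*(y(-4, -3) + 1))*(-6) - 8 = ((0*4)*((-4 - 3)² + 1))*(-6) - 8 = (0*((-7)² + 1))*(-6) - 8 = (0*(49 + 1))*(-6) - 8 = (0*50)*(-6) - 8 = 0*(-6) - 8 = 0 - 8 = -8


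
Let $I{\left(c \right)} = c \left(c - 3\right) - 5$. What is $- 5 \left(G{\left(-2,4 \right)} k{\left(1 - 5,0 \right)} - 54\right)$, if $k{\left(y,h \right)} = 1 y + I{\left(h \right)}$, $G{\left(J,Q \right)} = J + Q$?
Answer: $360$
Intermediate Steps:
$I{\left(c \right)} = -5 + c \left(-3 + c\right)$ ($I{\left(c \right)} = c \left(-3 + c\right) - 5 = -5 + c \left(-3 + c\right)$)
$k{\left(y,h \right)} = -5 + y + h^{2} - 3 h$ ($k{\left(y,h \right)} = 1 y - \left(5 - h^{2} + 3 h\right) = y - \left(5 - h^{2} + 3 h\right) = -5 + y + h^{2} - 3 h$)
$- 5 \left(G{\left(-2,4 \right)} k{\left(1 - 5,0 \right)} - 54\right) = - 5 \left(\left(-2 + 4\right) \left(-5 + \left(1 - 5\right) + 0^{2} - 0\right) - 54\right) = - 5 \left(2 \left(-5 + \left(1 - 5\right) + 0 + 0\right) - 54\right) = - 5 \left(2 \left(-5 - 4 + 0 + 0\right) - 54\right) = - 5 \left(2 \left(-9\right) - 54\right) = - 5 \left(-18 - 54\right) = \left(-5\right) \left(-72\right) = 360$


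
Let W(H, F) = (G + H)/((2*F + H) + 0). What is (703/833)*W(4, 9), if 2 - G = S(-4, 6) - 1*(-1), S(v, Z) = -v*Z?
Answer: -13357/18326 ≈ -0.72886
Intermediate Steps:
S(v, Z) = -Z*v
G = -23 (G = 2 - (-1*6*(-4) - 1*(-1)) = 2 - (24 + 1) = 2 - 1*25 = 2 - 25 = -23)
W(H, F) = (-23 + H)/(H + 2*F) (W(H, F) = (-23 + H)/((2*F + H) + 0) = (-23 + H)/((H + 2*F) + 0) = (-23 + H)/(H + 2*F))
(703/833)*W(4, 9) = (703/833)*((-23 + 4)/(4 + 2*9)) = (703*(1/833))*(-19/(4 + 18)) = 703*(-19/22)/833 = 703*((1/22)*(-19))/833 = (703/833)*(-19/22) = -13357/18326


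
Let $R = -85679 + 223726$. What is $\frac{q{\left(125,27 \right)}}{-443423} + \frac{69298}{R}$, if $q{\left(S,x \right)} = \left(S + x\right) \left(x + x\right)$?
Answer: $\frac{29595237278}{61213214881} \approx 0.48348$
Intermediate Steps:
$R = 138047$
$q{\left(S,x \right)} = 2 x \left(S + x\right)$ ($q{\left(S,x \right)} = \left(S + x\right) 2 x = 2 x \left(S + x\right)$)
$\frac{q{\left(125,27 \right)}}{-443423} + \frac{69298}{R} = \frac{2 \cdot 27 \left(125 + 27\right)}{-443423} + \frac{69298}{138047} = 2 \cdot 27 \cdot 152 \left(- \frac{1}{443423}\right) + 69298 \cdot \frac{1}{138047} = 8208 \left(- \frac{1}{443423}\right) + \frac{69298}{138047} = - \frac{8208}{443423} + \frac{69298}{138047} = \frac{29595237278}{61213214881}$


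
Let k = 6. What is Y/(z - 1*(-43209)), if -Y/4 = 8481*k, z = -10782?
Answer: -22616/3603 ≈ -6.2770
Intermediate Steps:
Y = -203544 (Y = -33924*6 = -4*50886 = -203544)
Y/(z - 1*(-43209)) = -203544/(-10782 - 1*(-43209)) = -203544/(-10782 + 43209) = -203544/32427 = -203544*1/32427 = -22616/3603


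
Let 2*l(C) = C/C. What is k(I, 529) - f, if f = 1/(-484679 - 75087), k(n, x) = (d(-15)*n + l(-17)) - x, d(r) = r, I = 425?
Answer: -1932172290/279883 ≈ -6903.5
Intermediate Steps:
l(C) = 1/2 (l(C) = (C/C)/2 = (1/2)*1 = 1/2)
k(n, x) = 1/2 - x - 15*n (k(n, x) = (-15*n + 1/2) - x = (1/2 - 15*n) - x = 1/2 - x - 15*n)
f = -1/559766 (f = 1/(-559766) = -1/559766 ≈ -1.7865e-6)
k(I, 529) - f = (1/2 - 1*529 - 15*425) - 1*(-1/559766) = (1/2 - 529 - 6375) + 1/559766 = -13807/2 + 1/559766 = -1932172290/279883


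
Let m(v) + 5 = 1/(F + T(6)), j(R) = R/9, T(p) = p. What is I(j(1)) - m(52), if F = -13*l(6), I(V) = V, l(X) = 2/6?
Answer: 203/45 ≈ 4.5111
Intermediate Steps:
j(R) = R/9 (j(R) = R*(⅑) = R/9)
l(X) = ⅓ (l(X) = 2*(⅙) = ⅓)
F = -13/3 (F = -13*⅓ = -13/3 ≈ -4.3333)
m(v) = -22/5 (m(v) = -5 + 1/(-13/3 + 6) = -5 + 1/(5/3) = -5 + ⅗ = -22/5)
I(j(1)) - m(52) = (⅑)*1 - 1*(-22/5) = ⅑ + 22/5 = 203/45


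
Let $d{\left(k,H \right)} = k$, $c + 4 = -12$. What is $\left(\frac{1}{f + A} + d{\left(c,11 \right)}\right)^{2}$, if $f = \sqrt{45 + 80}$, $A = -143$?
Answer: $\frac{52918828527}{206532488} + \frac{1626635 \sqrt{5}}{206532488} \approx 256.24$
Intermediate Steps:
$c = -16$ ($c = -4 - 12 = -16$)
$f = 5 \sqrt{5}$ ($f = \sqrt{125} = 5 \sqrt{5} \approx 11.18$)
$\left(\frac{1}{f + A} + d{\left(c,11 \right)}\right)^{2} = \left(\frac{1}{5 \sqrt{5} - 143} - 16\right)^{2} = \left(\frac{1}{-143 + 5 \sqrt{5}} - 16\right)^{2} = \left(-16 + \frac{1}{-143 + 5 \sqrt{5}}\right)^{2}$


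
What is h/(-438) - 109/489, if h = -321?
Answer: 36409/71394 ≈ 0.50997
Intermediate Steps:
h/(-438) - 109/489 = -321/(-438) - 109/489 = -321*(-1/438) - 109*1/489 = 107/146 - 109/489 = 36409/71394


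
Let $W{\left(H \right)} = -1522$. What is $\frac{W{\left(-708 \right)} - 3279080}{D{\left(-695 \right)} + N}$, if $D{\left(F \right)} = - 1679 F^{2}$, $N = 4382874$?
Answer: $\frac{3280602}{806616101} \approx 0.0040671$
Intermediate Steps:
$\frac{W{\left(-708 \right)} - 3279080}{D{\left(-695 \right)} + N} = \frac{-1522 - 3279080}{- 1679 \left(-695\right)^{2} + 4382874} = - \frac{3280602}{\left(-1679\right) 483025 + 4382874} = - \frac{3280602}{-810998975 + 4382874} = - \frac{3280602}{-806616101} = \left(-3280602\right) \left(- \frac{1}{806616101}\right) = \frac{3280602}{806616101}$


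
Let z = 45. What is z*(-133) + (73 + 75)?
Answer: -5837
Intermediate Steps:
z*(-133) + (73 + 75) = 45*(-133) + (73 + 75) = -5985 + 148 = -5837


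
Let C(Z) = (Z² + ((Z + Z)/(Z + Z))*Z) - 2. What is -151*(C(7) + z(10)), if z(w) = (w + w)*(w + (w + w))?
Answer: -98754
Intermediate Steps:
z(w) = 6*w² (z(w) = (2*w)*(w + 2*w) = (2*w)*(3*w) = 6*w²)
C(Z) = -2 + Z + Z² (C(Z) = (Z² + ((2*Z)/((2*Z)))*Z) - 2 = (Z² + ((2*Z)*(1/(2*Z)))*Z) - 2 = (Z² + 1*Z) - 2 = (Z² + Z) - 2 = (Z + Z²) - 2 = -2 + Z + Z²)
-151*(C(7) + z(10)) = -151*((-2 + 7 + 7²) + 6*10²) = -151*((-2 + 7 + 49) + 6*100) = -151*(54 + 600) = -151*654 = -98754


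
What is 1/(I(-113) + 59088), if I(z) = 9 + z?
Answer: 1/58984 ≈ 1.6954e-5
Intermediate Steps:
1/(I(-113) + 59088) = 1/((9 - 113) + 59088) = 1/(-104 + 59088) = 1/58984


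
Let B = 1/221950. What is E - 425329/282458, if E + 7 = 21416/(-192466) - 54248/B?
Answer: -327277979690641041319/27181780714 ≈ -1.2040e+10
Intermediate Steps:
B = 1/221950 ≈ 4.5055e-6
E = -1158678386343139/96233 (E = -7 + (21416/(-192466) - 54248/1/221950) = -7 + (21416*(-1/192466) - 54248*221950) = -7 + (-10708/96233 - 12040343600) = -7 - 1158678385669508/96233 = -1158678386343139/96233 ≈ -1.2040e+10)
E - 425329/282458 = -1158678386343139/96233 - 425329/282458 = -327277979690641041319/27181780714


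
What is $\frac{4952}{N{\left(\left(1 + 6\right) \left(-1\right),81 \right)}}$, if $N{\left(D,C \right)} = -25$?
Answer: $- \frac{4952}{25} \approx -198.08$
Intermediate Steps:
$\frac{4952}{N{\left(\left(1 + 6\right) \left(-1\right),81 \right)}} = \frac{4952}{-25} = 4952 \left(- \frac{1}{25}\right) = - \frac{4952}{25}$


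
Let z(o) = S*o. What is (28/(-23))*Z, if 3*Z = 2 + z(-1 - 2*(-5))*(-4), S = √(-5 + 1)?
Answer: -56/69 + 672*I/23 ≈ -0.81159 + 29.217*I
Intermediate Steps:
S = 2*I (S = √(-4) = 2*I ≈ 2.0*I)
z(o) = 2*I*o (z(o) = (2*I)*o = 2*I*o)
Z = ⅔ - 24*I (Z = (2 + (2*I*(-1 - 2*(-5)))*(-4))/3 = (2 + (2*I*(-1 + 10))*(-4))/3 = (2 + (2*I*9)*(-4))/3 = (2 + (18*I)*(-4))/3 = (2 - 72*I)/3 = ⅔ - 24*I ≈ 0.66667 - 24.0*I)
(28/(-23))*Z = (28/(-23))*(⅔ - 24*I) = (28*(-1/23))*(⅔ - 24*I) = -28*(⅔ - 24*I)/23 = -56/69 + 672*I/23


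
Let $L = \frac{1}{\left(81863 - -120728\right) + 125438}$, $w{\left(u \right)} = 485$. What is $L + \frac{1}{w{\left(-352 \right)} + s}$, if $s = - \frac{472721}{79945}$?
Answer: $\frac{8754193003}{4187902943172} \approx 0.0020904$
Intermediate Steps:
$s = - \frac{472721}{79945}$ ($s = \left(-472721\right) \frac{1}{79945} = - \frac{472721}{79945} \approx -5.9131$)
$L = \frac{1}{328029}$ ($L = \frac{1}{\left(81863 + 120728\right) + 125438} = \frac{1}{202591 + 125438} = \frac{1}{328029} \approx 3.0485 \cdot 10^{-6}$)
$L + \frac{1}{w{\left(-352 \right)} + s} = \frac{1}{328029} + \frac{1}{485 - \frac{472721}{79945}} = \frac{1}{328029} + \frac{1}{\frac{38300604}{79945}} = \frac{1}{328029} + \frac{79945}{38300604} = \frac{8754193003}{4187902943172}$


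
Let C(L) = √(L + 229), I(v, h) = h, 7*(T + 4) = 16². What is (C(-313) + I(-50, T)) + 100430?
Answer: 703238/7 + 2*I*√21 ≈ 1.0046e+5 + 9.1651*I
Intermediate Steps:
T = 228/7 (T = -4 + (⅐)*16² = -4 + (⅐)*256 = -4 + 256/7 = 228/7 ≈ 32.571)
C(L) = √(229 + L)
(C(-313) + I(-50, T)) + 100430 = (√(229 - 313) + 228/7) + 100430 = (√(-84) + 228/7) + 100430 = (2*I*√21 + 228/7) + 100430 = (228/7 + 2*I*√21) + 100430 = 703238/7 + 2*I*√21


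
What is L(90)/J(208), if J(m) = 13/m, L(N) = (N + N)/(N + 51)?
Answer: 960/47 ≈ 20.426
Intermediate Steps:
L(N) = 2*N/(51 + N) (L(N) = (2*N)/(51 + N) = 2*N/(51 + N))
L(90)/J(208) = (2*90/(51 + 90))/((13/208)) = (2*90/141)/((13*(1/208))) = (2*90*(1/141))/(1/16) = (60/47)*16 = 960/47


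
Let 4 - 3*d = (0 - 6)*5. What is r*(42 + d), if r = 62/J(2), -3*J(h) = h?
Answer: -4960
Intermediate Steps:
J(h) = -h/3
d = 34/3 (d = 4/3 - (0 - 6)*5/3 = 4/3 - (-2)*5 = 4/3 - ⅓*(-30) = 4/3 + 10 = 34/3 ≈ 11.333)
r = -93 (r = 62/((-⅓*2)) = 62/(-⅔) = 62*(-3/2) = -93)
r*(42 + d) = -93*(42 + 34/3) = -93*160/3 = -4960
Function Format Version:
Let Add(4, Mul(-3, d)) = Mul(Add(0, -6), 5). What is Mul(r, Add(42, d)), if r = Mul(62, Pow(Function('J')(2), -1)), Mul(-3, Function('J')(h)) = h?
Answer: -4960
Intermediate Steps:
Function('J')(h) = Mul(Rational(-1, 3), h)
d = Rational(34, 3) (d = Add(Rational(4, 3), Mul(Rational(-1, 3), Mul(Add(0, -6), 5))) = Add(Rational(4, 3), Mul(Rational(-1, 3), Mul(-6, 5))) = Add(Rational(4, 3), Mul(Rational(-1, 3), -30)) = Add(Rational(4, 3), 10) = Rational(34, 3) ≈ 11.333)
r = -93 (r = Mul(62, Pow(Mul(Rational(-1, 3), 2), -1)) = Mul(62, Pow(Rational(-2, 3), -1)) = Mul(62, Rational(-3, 2)) = -93)
Mul(r, Add(42, d)) = Mul(-93, Add(42, Rational(34, 3))) = Mul(-93, Rational(160, 3)) = -4960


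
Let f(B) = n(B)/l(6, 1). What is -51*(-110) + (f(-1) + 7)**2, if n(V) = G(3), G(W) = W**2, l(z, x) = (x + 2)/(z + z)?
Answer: 7459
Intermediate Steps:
l(z, x) = (2 + x)/(2*z) (l(z, x) = (2 + x)/((2*z)) = (2 + x)*(1/(2*z)) = (2 + x)/(2*z))
n(V) = 9 (n(V) = 3**2 = 9)
f(B) = 36 (f(B) = 9/(((1/2)*(2 + 1)/6)) = 9/(((1/2)*(1/6)*3)) = 9/(1/4) = 9*4 = 36)
-51*(-110) + (f(-1) + 7)**2 = -51*(-110) + (36 + 7)**2 = 5610 + 43**2 = 5610 + 1849 = 7459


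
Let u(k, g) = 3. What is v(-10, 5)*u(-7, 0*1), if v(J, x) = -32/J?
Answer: 48/5 ≈ 9.6000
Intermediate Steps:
v(-10, 5)*u(-7, 0*1) = -32/(-10)*3 = -32*(-⅒)*3 = (16/5)*3 = 48/5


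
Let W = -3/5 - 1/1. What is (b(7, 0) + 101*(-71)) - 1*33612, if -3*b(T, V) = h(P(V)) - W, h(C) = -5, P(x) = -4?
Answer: -611728/15 ≈ -40782.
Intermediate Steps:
W = -8/5 (W = -3*1/5 - 1*1 = -3/5 - 1 = -8/5 ≈ -1.6000)
b(T, V) = 17/15 (b(T, V) = -(-5 - 1*(-8/5))/3 = -(-5 + 8/5)/3 = -1/3*(-17/5) = 17/15)
(b(7, 0) + 101*(-71)) - 1*33612 = (17/15 + 101*(-71)) - 1*33612 = (17/15 - 7171) - 33612 = -107548/15 - 33612 = -611728/15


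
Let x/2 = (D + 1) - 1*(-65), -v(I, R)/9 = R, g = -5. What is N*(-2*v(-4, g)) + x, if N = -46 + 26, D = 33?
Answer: 1998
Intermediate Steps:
v(I, R) = -9*R
N = -20
x = 198 (x = 2*((33 + 1) - 1*(-65)) = 2*(34 + 65) = 2*99 = 198)
N*(-2*v(-4, g)) + x = -(-40)*(-9*(-5)) + 198 = -(-40)*45 + 198 = -20*(-90) + 198 = 1800 + 198 = 1998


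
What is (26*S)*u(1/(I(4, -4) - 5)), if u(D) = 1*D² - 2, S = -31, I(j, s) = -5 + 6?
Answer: 12493/8 ≈ 1561.6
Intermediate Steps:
I(j, s) = 1
u(D) = -2 + D² (u(D) = D² - 2 = -2 + D²)
(26*S)*u(1/(I(4, -4) - 5)) = (26*(-31))*(-2 + (1/(1 - 5))²) = -806*(-2 + (1/(-4))²) = -806*(-2 + (-¼)²) = -806*(-2 + 1/16) = -806*(-31/16) = 12493/8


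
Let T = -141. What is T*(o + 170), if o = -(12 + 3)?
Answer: -21855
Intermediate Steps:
o = -15 (o = -1*15 = -15)
T*(o + 170) = -141*(-15 + 170) = -141*155 = -21855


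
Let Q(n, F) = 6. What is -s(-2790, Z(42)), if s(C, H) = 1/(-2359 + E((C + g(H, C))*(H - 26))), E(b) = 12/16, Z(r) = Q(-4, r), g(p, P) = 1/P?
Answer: 4/9433 ≈ 0.00042404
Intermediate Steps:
Z(r) = 6
E(b) = ¾ (E(b) = 12*(1/16) = ¾)
s(C, H) = -4/9433 (s(C, H) = 1/(-2359 + ¾) = 1/(-9433/4) = -4/9433)
-s(-2790, Z(42)) = -1*(-4/9433) = 4/9433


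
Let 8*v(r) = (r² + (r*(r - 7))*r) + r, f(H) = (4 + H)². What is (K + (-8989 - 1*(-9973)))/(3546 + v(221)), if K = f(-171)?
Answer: 57746/2632351 ≈ 0.021937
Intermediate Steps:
K = 27889 (K = (4 - 171)² = (-167)² = 27889)
v(r) = r/8 + r²/8 + r²*(-7 + r)/8 (v(r) = ((r² + (r*(r - 7))*r) + r)/8 = ((r² + (r*(-7 + r))*r) + r)/8 = ((r² + r²*(-7 + r)) + r)/8 = (r + r² + r²*(-7 + r))/8 = r/8 + r²/8 + r²*(-7 + r)/8)
(K + (-8989 - 1*(-9973)))/(3546 + v(221)) = (27889 + (-8989 - 1*(-9973)))/(3546 + (⅛)*221*(1 + 221² - 6*221)) = (27889 + (-8989 + 9973))/(3546 + (⅛)*221*(1 + 48841 - 1326)) = (27889 + 984)/(3546 + (⅛)*221*47516) = 28873/(3546 + 2625259/2) = 28873/(2632351/2) = 28873*(2/2632351) = 57746/2632351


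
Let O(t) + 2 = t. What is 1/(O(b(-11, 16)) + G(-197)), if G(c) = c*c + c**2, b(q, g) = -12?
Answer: 1/77604 ≈ 1.2886e-5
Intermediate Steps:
O(t) = -2 + t
G(c) = 2*c**2 (G(c) = c**2 + c**2 = 2*c**2)
1/(O(b(-11, 16)) + G(-197)) = 1/((-2 - 12) + 2*(-197)**2) = 1/(-14 + 2*38809) = 1/(-14 + 77618) = 1/77604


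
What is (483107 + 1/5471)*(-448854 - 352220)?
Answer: -2117301384599452/5471 ≈ -3.8700e+11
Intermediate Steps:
(483107 + 1/5471)*(-448854 - 352220) = (483107 + 1/5471)*(-801074) = (2643078398/5471)*(-801074) = -2117301384599452/5471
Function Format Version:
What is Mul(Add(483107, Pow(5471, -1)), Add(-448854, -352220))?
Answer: Rational(-2117301384599452, 5471) ≈ -3.8700e+11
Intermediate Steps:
Mul(Add(483107, Pow(5471, -1)), Add(-448854, -352220)) = Mul(Add(483107, Rational(1, 5471)), -801074) = Mul(Rational(2643078398, 5471), -801074) = Rational(-2117301384599452, 5471)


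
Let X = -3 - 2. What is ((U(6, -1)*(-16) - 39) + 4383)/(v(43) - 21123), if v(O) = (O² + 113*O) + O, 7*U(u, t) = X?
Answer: -7622/25151 ≈ -0.30305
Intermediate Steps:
X = -5
U(u, t) = -5/7 (U(u, t) = (⅐)*(-5) = -5/7)
v(O) = O² + 114*O
((U(6, -1)*(-16) - 39) + 4383)/(v(43) - 21123) = ((-5/7*(-16) - 39) + 4383)/(43*(114 + 43) - 21123) = ((80/7 - 39) + 4383)/(43*157 - 21123) = (-193/7 + 4383)/(6751 - 21123) = (30488/7)/(-14372) = (30488/7)*(-1/14372) = -7622/25151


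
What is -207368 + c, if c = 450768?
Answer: 243400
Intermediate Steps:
-207368 + c = -207368 + 450768 = 243400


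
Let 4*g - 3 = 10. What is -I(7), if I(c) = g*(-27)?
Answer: 351/4 ≈ 87.750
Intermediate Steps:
g = 13/4 (g = ¾ + (¼)*10 = ¾ + 5/2 = 13/4 ≈ 3.2500)
I(c) = -351/4 (I(c) = (13/4)*(-27) = -351/4)
-I(7) = -1*(-351/4) = 351/4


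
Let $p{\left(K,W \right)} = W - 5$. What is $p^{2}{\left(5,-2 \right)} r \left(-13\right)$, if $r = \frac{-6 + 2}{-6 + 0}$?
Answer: $- \frac{1274}{3} \approx -424.67$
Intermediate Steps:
$r = \frac{2}{3}$ ($r = - \frac{4}{-6} = \left(-4\right) \left(- \frac{1}{6}\right) = \frac{2}{3} \approx 0.66667$)
$p{\left(K,W \right)} = -5 + W$ ($p{\left(K,W \right)} = W - 5 = -5 + W$)
$p^{2}{\left(5,-2 \right)} r \left(-13\right) = \left(-5 - 2\right)^{2} \cdot \frac{2}{3} \left(-13\right) = \left(-7\right)^{2} \cdot \frac{2}{3} \left(-13\right) = 49 \cdot \frac{2}{3} \left(-13\right) = \frac{98}{3} \left(-13\right) = - \frac{1274}{3}$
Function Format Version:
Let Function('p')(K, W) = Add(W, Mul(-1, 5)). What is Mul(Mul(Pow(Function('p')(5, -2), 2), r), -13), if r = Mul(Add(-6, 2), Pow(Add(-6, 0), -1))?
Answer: Rational(-1274, 3) ≈ -424.67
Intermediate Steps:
r = Rational(2, 3) (r = Mul(-4, Pow(-6, -1)) = Mul(-4, Rational(-1, 6)) = Rational(2, 3) ≈ 0.66667)
Function('p')(K, W) = Add(-5, W) (Function('p')(K, W) = Add(W, -5) = Add(-5, W))
Mul(Mul(Pow(Function('p')(5, -2), 2), r), -13) = Mul(Mul(Pow(Add(-5, -2), 2), Rational(2, 3)), -13) = Mul(Mul(Pow(-7, 2), Rational(2, 3)), -13) = Mul(Mul(49, Rational(2, 3)), -13) = Mul(Rational(98, 3), -13) = Rational(-1274, 3)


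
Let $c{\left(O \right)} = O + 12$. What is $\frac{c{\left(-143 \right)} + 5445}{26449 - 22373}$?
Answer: $\frac{2657}{2038} \approx 1.3037$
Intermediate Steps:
$c{\left(O \right)} = 12 + O$
$\frac{c{\left(-143 \right)} + 5445}{26449 - 22373} = \frac{\left(12 - 143\right) + 5445}{26449 - 22373} = \frac{-131 + 5445}{4076} = 5314 \cdot \frac{1}{4076} = \frac{2657}{2038}$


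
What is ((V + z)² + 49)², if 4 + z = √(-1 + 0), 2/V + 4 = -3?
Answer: 10399104/2401 - 390240*I/343 ≈ 4331.2 - 1137.7*I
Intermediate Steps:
V = -2/7 (V = 2/(-4 - 3) = 2/(-7) = 2*(-⅐) = -2/7 ≈ -0.28571)
z = -4 + I (z = -4 + √(-1 + 0) = -4 + √(-1) = -4 + I ≈ -4.0 + 1.0*I)
((V + z)² + 49)² = ((-2/7 + (-4 + I))² + 49)² = ((-30/7 + I)² + 49)² = (49 + (-30/7 + I)²)²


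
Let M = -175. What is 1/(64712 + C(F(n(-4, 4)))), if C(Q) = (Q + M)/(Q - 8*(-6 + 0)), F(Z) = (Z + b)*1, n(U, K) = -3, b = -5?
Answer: 40/2588297 ≈ 1.5454e-5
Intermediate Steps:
F(Z) = -5 + Z (F(Z) = (Z - 5)*1 = (-5 + Z)*1 = -5 + Z)
C(Q) = (-175 + Q)/(48 + Q) (C(Q) = (Q - 175)/(Q - 8*(-6 + 0)) = (-175 + Q)/(Q - 8*(-6)) = (-175 + Q)/(Q + 48) = (-175 + Q)/(48 + Q))
1/(64712 + C(F(n(-4, 4)))) = 1/(64712 + (-175 + (-5 - 3))/(48 + (-5 - 3))) = 1/(64712 + (-175 - 8)/(48 - 8)) = 1/(64712 - 183/40) = 1/(2588297/40) = 40/2588297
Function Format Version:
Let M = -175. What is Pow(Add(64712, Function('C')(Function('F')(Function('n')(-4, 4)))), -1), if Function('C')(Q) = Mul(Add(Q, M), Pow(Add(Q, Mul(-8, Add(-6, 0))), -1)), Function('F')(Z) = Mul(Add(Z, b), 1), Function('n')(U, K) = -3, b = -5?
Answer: Rational(40, 2588297) ≈ 1.5454e-5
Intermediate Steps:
Function('F')(Z) = Add(-5, Z) (Function('F')(Z) = Mul(Add(Z, -5), 1) = Mul(Add(-5, Z), 1) = Add(-5, Z))
Function('C')(Q) = Mul(Pow(Add(48, Q), -1), Add(-175, Q)) (Function('C')(Q) = Mul(Add(Q, -175), Pow(Add(Q, Mul(-8, Add(-6, 0))), -1)) = Mul(Add(-175, Q), Pow(Add(Q, Mul(-8, -6)), -1)) = Mul(Add(-175, Q), Pow(Add(Q, 48), -1)) = Mul(Add(-175, Q), Pow(Add(48, Q), -1)) = Mul(Pow(Add(48, Q), -1), Add(-175, Q)))
Pow(Add(64712, Function('C')(Function('F')(Function('n')(-4, 4)))), -1) = Pow(Add(64712, Mul(Pow(Add(48, Add(-5, -3)), -1), Add(-175, Add(-5, -3)))), -1) = Pow(Add(64712, Mul(Pow(Add(48, -8), -1), Add(-175, -8))), -1) = Pow(Add(64712, Mul(Pow(40, -1), -183)), -1) = Pow(Add(64712, Mul(Rational(1, 40), -183)), -1) = Pow(Add(64712, Rational(-183, 40)), -1) = Pow(Rational(2588297, 40), -1) = Rational(40, 2588297)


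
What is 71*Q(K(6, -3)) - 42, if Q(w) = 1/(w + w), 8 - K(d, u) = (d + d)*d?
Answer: -5447/128 ≈ -42.555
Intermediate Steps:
K(d, u) = 8 - 2*d² (K(d, u) = 8 - (d + d)*d = 8 - 2*d*d = 8 - 2*d²)
Q(w) = 1/(2*w)
71*Q(K(6, -3)) - 42 = 71*(1/(2*(8 - 2*6²))) - 42 = 71*(1/(2*(8 - 2*36))) - 42 = 71*(1/(2*(8 - 72))) - 42 = 71*((½)/(-64)) - 42 = 71*((½)*(-1/64)) - 42 = 71*(-1/128) - 42 = -71/128 - 42 = -5447/128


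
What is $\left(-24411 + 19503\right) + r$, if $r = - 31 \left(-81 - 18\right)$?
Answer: $-1839$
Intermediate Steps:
$r = 3069$ ($r = \left(-31\right) \left(-99\right) = 3069$)
$\left(-24411 + 19503\right) + r = \left(-24411 + 19503\right) + 3069 = -4908 + 3069 = -1839$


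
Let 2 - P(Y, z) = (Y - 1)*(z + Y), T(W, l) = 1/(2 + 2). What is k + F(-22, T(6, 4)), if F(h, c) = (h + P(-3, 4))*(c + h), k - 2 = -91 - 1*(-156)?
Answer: 415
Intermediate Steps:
T(W, l) = ¼ (T(W, l) = 1/4 = ¼)
P(Y, z) = 2 - (-1 + Y)*(Y + z) (P(Y, z) = 2 - (Y - 1)*(z + Y) = 2 - (-1 + Y)*(Y + z))
k = 67 (k = 2 + (-91 - 1*(-156)) = 2 + (-91 + 156) = 2 + 65 = 67)
F(h, c) = (6 + h)*(c + h) (F(h, c) = (h + (2 - 3 + 4 - 1*(-3)² - 1*(-3)*4))*(c + h) = (h + (2 - 3 + 4 - 1*9 + 12))*(c + h) = (h + (2 - 3 + 4 - 9 + 12))*(c + h) = (h + 6)*(c + h) = (6 + h)*(c + h))
k + F(-22, T(6, 4)) = 67 + ((-22)² + 6*(¼) + 6*(-22) + (¼)*(-22)) = 67 + (484 + 3/2 - 132 - 11/2) = 67 + 348 = 415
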